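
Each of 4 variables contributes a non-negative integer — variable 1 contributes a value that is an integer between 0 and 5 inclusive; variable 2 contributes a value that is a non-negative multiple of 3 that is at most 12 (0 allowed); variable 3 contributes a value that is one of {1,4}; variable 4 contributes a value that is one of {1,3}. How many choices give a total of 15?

The generating function for the choices is (1 + z + z^2 + z^3 + z^4 + z^5)·(1 + z^3 + z^6 + z^9 + z^12)·(z + z^4)·(z + z^3); the count is [z^15].
(1 + z + z^2 + z^3 + z^4 + z^5) has coefficients 1,1,1,1,1,1 for degrees 0…5.
(1 + z^3 + z^6 + z^9 + z^12) has coefficients 1,0,0,1,0,0,1,0,0,1,0,0,1,0,0,0 for degrees 0…15.
Multiplying by (z + z^4) gives running coefficients 0,1,0,0,2,0,0,2,0,0,2,0,0,2,0,0 for degrees 0…15.
Finally multiplying by (z + z^3), the product of all factors after the first has coefficients 0,0,1,0,1,2,0,2,2,0,2,2,0,2,2,0 for degrees 0…15.
[z^15] = 1·0 + 1·2 + 1·2 + 1·0 + 1·2 + 1·2 = 8.

8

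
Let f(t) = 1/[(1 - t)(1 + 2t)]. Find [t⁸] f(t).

The denominator gives the recurrence a_n = −a_(n−1) + 2a_(n−2) for n ≥ 2; the numerator fixes a_0 = 1, a_1 = -1.
Iterating: 1, -1, 3, -5, 11, -21, 43, -85, 171, so a_8 = 171.

171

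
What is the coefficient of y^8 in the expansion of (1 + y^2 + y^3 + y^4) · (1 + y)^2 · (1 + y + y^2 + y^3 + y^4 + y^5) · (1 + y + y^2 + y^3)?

54

(1 + y^2 + y^3 + y^4) has coefficients 1,0,1,1,1 for degrees 0…4.
(1 + y)^2 has coefficients 1,2,1,0,0,0,0,0,0 for degrees 0…8.
Multiplying by (1 + y + y^2 + y^3 + y^4 + y^5) gives running coefficients 1,3,4,4,4,4,3,1,0 for degrees 0…8.
Finally multiplying by (1 + y + y^2 + y^3), the product of all factors after the first has coefficients 1,4,8,12,15,16,15,12,8 for degrees 0…8.
[y^8] = 1·8 + 1·15 + 1·16 + 1·15 = 54.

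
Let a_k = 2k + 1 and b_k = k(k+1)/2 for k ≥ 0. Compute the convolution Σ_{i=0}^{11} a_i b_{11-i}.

This is [x^11] in the product of the two ordinary generating functions.
Σ = 1·66 + 3·55 + 5·45 + 7·36 + 9·28 + 11·21 + 13·15 + 15·10 + 17·6 + 19·3 + 21·1 + 23·0 = 1716.

1716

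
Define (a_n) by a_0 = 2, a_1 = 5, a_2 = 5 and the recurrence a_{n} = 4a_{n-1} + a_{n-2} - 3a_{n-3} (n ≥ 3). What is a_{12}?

The ordinary generating function has denominator 1 - 4z - z^2 + 3z^3.
Iterating the recurrence: a_0,…,a_{12} = 2, 5, 5, 19, 66, 268, 1081, 4394, 17853, 72563, 294923, 1198696, 4872018.

4872018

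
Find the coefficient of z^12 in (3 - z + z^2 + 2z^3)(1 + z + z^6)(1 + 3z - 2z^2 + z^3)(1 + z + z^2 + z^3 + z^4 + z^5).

14

(3 - z + z^2 + 2z^3) has coefficients 3,-1,1,2 for degrees 0…3.
(1 + z + z^6) has coefficients 1,1,0,0,0,0,1,0,0,0,0,0,0 for degrees 0…12.
Multiplying by (1 + 3z - 2z^2 + z^3) gives running coefficients 1,4,1,-1,1,0,1,3,-2,1,0,0,0 for degrees 0…12.
Finally multiplying by (1 + z + z^2 + z^3 + z^4 + z^5), the product of all factors after the first has coefficients 1,5,6,5,6,6,6,5,2,4,3,3,2 for degrees 0…12.
[z^12] = 3·2 − 1·3 + 1·3 + 2·4 = 14.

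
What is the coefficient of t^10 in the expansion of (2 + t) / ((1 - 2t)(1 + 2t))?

2048

Partial fractions give a closed form: a_n = (5/4)·2^n + (3/4)·(-2)^n.
At n = 10: a_10 = 2048.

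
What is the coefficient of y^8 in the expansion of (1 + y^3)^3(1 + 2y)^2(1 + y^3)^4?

84

(1 + y^3)^3 has coefficients 1,0,0,3,0,0,3,0,0 for degrees 0…8.
(1 + 2y)^2 has coefficients 1,4,4,0,0,0,0,0,0 for degrees 0…8.
Finally multiplying by (1 + y^3)^4, the product of all factors after the first has coefficients 1,4,4,4,16,16,6,24,24 for degrees 0…8.
[y^8] = 1·24 + 3·16 + 3·4 = 84.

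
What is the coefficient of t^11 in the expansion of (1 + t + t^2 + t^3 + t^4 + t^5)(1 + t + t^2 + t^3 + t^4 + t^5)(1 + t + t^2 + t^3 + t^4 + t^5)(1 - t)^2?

-2

(1 + t + t^2 + t^3 + t^4 + t^5) has coefficients 1,1,1,1,1,1 for degrees 0…5.
(1 + t + t^2 + t^3 + t^4 + t^5) has coefficients 1,1,1,1,1,1,0,0,0,0,0,0 for degrees 0…11.
Multiplying by (1 + t + t^2 + t^3 + t^4 + t^5) gives running coefficients 1,2,3,4,5,6,5,4,3,2,1,0 for degrees 0…11.
Finally multiplying by (1 - t)^2, the product of all factors after the first has coefficients 1,0,0,0,0,0,-2,0,0,0,0,0 for degrees 0…11.
[t^11] = 1·0 + 1·0 + 1·0 + 1·0 + 1·0 + 1·(-2) = -2.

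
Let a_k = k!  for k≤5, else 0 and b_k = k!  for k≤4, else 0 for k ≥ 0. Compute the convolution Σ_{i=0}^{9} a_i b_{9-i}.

This is [x^9] in the product of the two ordinary generating functions.
Σ = 1·0 + 1·0 + 2·0 + 6·0 + 24·0 + 120·24 + 0·6 + 0·2 + 0·1 + 0·1 = 2880.

2880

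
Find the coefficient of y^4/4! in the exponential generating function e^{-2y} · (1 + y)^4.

8

The EGF product rule gives c_4 = Σ_{k_1+k_2=4} C(4; k_1,k_2) · ∏ g_i(k_i), where e^{-2y} gives (-2)^k; (1+y)^4 gives the falling factorial (4)_k.
g_1(k) for k = 0…4: 1, -2, 4, -8, 16.
g_2(k) for k = 0…4: 1, 4, 12, 24, 24.
c_4 = Σ_k C(4,k)·g_1(k)·g_2(4−k) = 1·1·24 + 4·(-2)·24 + 6·4·12 + 4·(-8)·4 + 1·16·1 = 24 − 192 + 288 − 128 + 16 = 8.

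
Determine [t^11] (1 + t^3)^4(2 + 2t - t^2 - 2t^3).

-4

(1 + t^3)^4 has coefficients 1,0,0,4,0,0,6,0,0,4,0,0 for degrees 0…11.
(2 + 2t - t^2 - 2t^3) has coefficients 2,2,-1,-2,0,0,0,0,0,0,0,0 for degrees 0…11.
[t^11] = 1·0 + 4·0 + 6·0 + 4·(-1) = -4.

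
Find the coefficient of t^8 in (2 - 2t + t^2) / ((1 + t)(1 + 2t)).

1659

The denominator gives the recurrence a_n = −3a_(n−1) − 2a_(n−2) for n ≥ 3; the numerator fixes a_0 = 2, a_1 = -8, a_2 = 21.
Iterating: 2, -8, 21, -47, 99, -203, 411, -827, 1659, so a_8 = 1659.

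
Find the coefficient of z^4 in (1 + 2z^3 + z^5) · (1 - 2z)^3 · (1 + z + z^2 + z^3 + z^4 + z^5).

-11

(1 + 2z^3 + z^5) has coefficients 1,0,0,2,0 for degrees 0…4.
(1 - 2z)^3 has coefficients 1,-6,12,-8,0 for degrees 0…4.
Finally multiplying by (1 + z + z^2 + z^3 + z^4 + z^5), the product of all factors after the first has coefficients 1,-5,7,-1,-1 for degrees 0…4.
[z^4] = 1·(-1) + 2·(-5) = -11.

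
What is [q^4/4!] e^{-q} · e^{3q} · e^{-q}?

The EGF product rule gives c_4 = Σ_{k_1+k_2+k_3=4} C(4; k_1,k_2,k_3) · ∏ g_i(k_i), where e^{-q} gives (-1)^k; e^{3q} gives (3)^k; e^{-q} gives (-1)^k.
g_1(k) for k = 0…4: 1, -1, 1, -1, 1.
g_2(k) for k = 0…4: 1, 3, 9, 27, 81.
g_3(k) for k = 0…4: 1, -1, 1, -1, 1.
First combine the last two factors: h(k) = Σ_j C(k,j)·g_2(j)·g_3(k−j) for k = 0…4: 1, 2, 4, 8, 16.
c_4 = Σ_k C(4,k)·g_1(k)·h(4−k) = 1·1·16 + 4·(-1)·8 + 6·1·4 + 4·(-1)·2 + 1·1·1 = 16 − 32 + 24 − 8 + 1 = 1.

1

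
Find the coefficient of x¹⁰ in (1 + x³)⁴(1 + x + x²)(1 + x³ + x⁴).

16

(1 + x³)⁴ has coefficients 1,0,0,4,0,0,6,0,0,4,0 for degrees 0…10.
(1 + x + x²) has coefficients 1,1,1,0,0,0,0,0,0,0,0 for degrees 0…10.
Finally multiplying by (1 + x³ + x⁴), the product of all factors after the first has coefficients 1,1,1,1,2,2,1,0,0,0,0 for degrees 0…10.
[x¹⁰] = 1·0 + 4·0 + 6·2 + 4·1 = 16.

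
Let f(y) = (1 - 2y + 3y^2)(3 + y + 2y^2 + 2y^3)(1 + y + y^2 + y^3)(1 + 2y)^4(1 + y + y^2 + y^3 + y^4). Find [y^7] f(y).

(1 - 2y + 3y^2) has coefficients 1,-2,3 for degrees 0…2.
(3 + y + 2y^2 + 2y^3) has coefficients 3,1,2,2,0,0,0,0 for degrees 0…7.
Multiplying by (1 + y + y^2 + y^3) gives running coefficients 3,4,6,8,5,4,2,0 for degrees 0…7.
Multiplying by (1 + 2y)^4 gives running coefficients 3,28,110,248,389,492,506,400 for degrees 0…7.
Finally multiplying by (1 + y + y^2 + y^3 + y^4), the product of all factors after the first has coefficients 3,31,141,389,778,1267,1745,2035 for degrees 0…7.
[y^7] = 1·2035 − 2·1745 + 3·1267 = 2346.

2346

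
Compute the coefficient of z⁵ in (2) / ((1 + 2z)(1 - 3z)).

Partial fractions give a closed form: a_n = (4/5)·(-2)^n + (6/5)·3^n.
At n = 5: a_5 = 266.

266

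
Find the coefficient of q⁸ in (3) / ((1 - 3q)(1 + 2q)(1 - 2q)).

34815

Partial fractions give a closed form: a_n = (27/5)·3^n + (3/5)·(-2)^n + (-3)·2^n.
At n = 8: a_8 = 34815.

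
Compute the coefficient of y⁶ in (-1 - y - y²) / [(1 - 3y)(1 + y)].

-790

The denominator gives the recurrence a_n = 2a_(n−1) + 3a_(n−2) for n ≥ 3; the numerator fixes a_0 = -1, a_1 = -3, a_2 = -10.
Iterating: -1, -3, -10, -29, -88, -263, -790, so a_6 = -790.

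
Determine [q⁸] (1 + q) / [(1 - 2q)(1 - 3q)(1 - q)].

37831

Partial fractions give a closed form: a_n = (-6)·2^n + (6)·3^n + (1)·1^n.
At n = 8: a_8 = 37831.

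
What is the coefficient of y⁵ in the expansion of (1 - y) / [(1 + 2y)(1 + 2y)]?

-272

The denominator gives the recurrence a_n = −4a_(n−1) − 4a_(n−2) for n ≥ 2; the numerator fixes a_0 = 1, a_1 = -5.
Iterating: 1, -5, 16, -44, 112, -272, so a_5 = -272.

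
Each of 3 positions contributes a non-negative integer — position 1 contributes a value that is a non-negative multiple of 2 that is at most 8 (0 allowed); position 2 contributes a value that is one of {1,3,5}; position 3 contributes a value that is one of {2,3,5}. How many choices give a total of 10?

6

The generating function for the choices is (1 + q² + q⁴ + q⁶ + q⁸)·(q + q³ + q⁵)·(q² + q³ + q⁵); the count is [q¹⁰].
(1 + q² + q⁴ + q⁶ + q⁸) has coefficients 1,0,1,0,1,0,1,0,1 for degrees 0…8.
(q + q³ + q⁵) has coefficients 0,1,0,1,0,1,0,0,0,0,0 for degrees 0…10.
Finally multiplying by (q² + q³ + q⁵), the product of all factors after the first has coefficients 0,0,0,1,1,1,2,1,2,0,1 for degrees 0…10.
[q¹⁰] = 1·1 + 1·2 + 1·2 + 1·1 + 1·0 = 6.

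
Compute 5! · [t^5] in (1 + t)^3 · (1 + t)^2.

The EGF product rule gives c_5 = Σ_{k_1+k_2=5} C(5; k_1,k_2) · ∏ g_i(k_i), where (1+t)^3 gives the falling factorial (3)_k; (1+t)^2 gives the falling factorial (2)_k.
g_1(k) for k = 0…5: 1, 3, 6, 6, 0, 0.
g_2(k) for k = 0…5: 1, 2, 2, 0, 0, 0.
c_5 = Σ_k C(5,k)·g_1(k)·g_2(5−k) = 10·6·2 = 120.

120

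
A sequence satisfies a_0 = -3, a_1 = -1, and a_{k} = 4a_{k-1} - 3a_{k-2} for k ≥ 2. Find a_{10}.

The ordinary generating function has denominator 1 - 4z + 3z^2.
Iterating the recurrence: a_0,…,a_{10} = -3, -1, 5, 23, 77, 239, 725, 2183, 6557, 19679, 59045.

59045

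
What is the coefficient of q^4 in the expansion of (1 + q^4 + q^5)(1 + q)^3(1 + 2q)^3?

67

(1 + q^4 + q^5) has coefficients 1,0,0,0,1 for degrees 0…4.
(1 + q)^3 has coefficients 1,3,3,1,0 for degrees 0…4.
Finally multiplying by (1 + 2q)^3, the product of all factors after the first has coefficients 1,9,33,63,66 for degrees 0…4.
[q^4] = 1·66 + 1·1 = 67.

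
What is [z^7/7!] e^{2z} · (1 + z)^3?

The EGF product rule gives c_7 = Σ_{k_1+k_2=7} C(7; k_1,k_2) · ∏ g_i(k_i), where e^{2z} gives (2)^k; (1+z)^3 gives the falling factorial (3)_k.
g_1(k) for k = 0…7: 1, 2, 4, 8, 16, 32, 64, 128.
g_2(k) for k = 0…7: 1, 3, 6, 6, 0, 0, 0, 0.
c_7 = Σ_k C(7,k)·g_1(k)·g_2(7−k) = 35·16·6 + 21·32·6 + 7·64·3 + 1·128·1 = 3360 + 4032 + 1344 + 128 = 8864.

8864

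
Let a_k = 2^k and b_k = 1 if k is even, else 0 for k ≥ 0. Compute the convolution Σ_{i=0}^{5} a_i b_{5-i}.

42

The convolution is the t^5 coefficient of A(t)B(t).
Σ = 1·0 + 2·1 + 4·0 + 8·1 + 16·0 + 32·1 = 42.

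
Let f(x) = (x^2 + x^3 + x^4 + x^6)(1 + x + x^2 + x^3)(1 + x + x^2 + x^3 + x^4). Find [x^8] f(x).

(x^2 + x^3 + x^4 + x^6) has coefficients 0,0,1,1,1,0,1 for degrees 0…6.
(1 + x + x^2 + x^3) has coefficients 1,1,1,1,0,0,0,0,0 for degrees 0…8.
Finally multiplying by (1 + x + x^2 + x^3 + x^4), the product of all factors after the first has coefficients 1,2,3,4,4,3,2,1,0 for degrees 0…8.
[x^8] = 1·2 + 1·3 + 1·4 + 1·3 = 12.

12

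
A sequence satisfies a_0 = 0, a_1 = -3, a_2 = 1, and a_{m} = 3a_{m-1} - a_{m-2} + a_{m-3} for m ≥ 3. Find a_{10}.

The ordinary generating function has denominator 1 - 3x + x^2 - x^3.
Iterating the recurrence: a_0,…,a_{10} = 0, -3, 1, 6, 14, 37, 103, 286, 792, 2193, 6073.

6073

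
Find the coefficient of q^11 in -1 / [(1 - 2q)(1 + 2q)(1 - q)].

-1365

Partial fractions give a closed form: a_n = (-1)·2^n + (-1/3)·(-2)^n + (1/3)·1^n.
At n = 11: a_11 = -1365.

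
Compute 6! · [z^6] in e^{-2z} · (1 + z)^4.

The EGF product rule gives c_6 = Σ_{k_1+k_2=6} C(6; k_1,k_2) · ∏ g_i(k_i), where e^{-2z} gives (-2)^k; (1+z)^4 gives the falling factorial (4)_k.
g_1(k) for k = 0…6: 1, -2, 4, -8, 16, -32, 64.
g_2(k) for k = 0…6: 1, 4, 12, 24, 24, 0, 0.
c_6 = Σ_k C(6,k)·g_1(k)·g_2(6−k) = 15·4·24 + 20·(-8)·24 + 15·16·12 + 6·(-32)·4 + 1·64·1 = 1440 − 3840 + 2880 − 768 + 64 = -224.

-224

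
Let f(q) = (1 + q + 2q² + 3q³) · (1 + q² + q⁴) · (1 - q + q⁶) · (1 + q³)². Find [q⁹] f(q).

3

(1 + q + 2q² + 3q³) has coefficients 1,1,2,3 for degrees 0…3.
(1 + q² + q⁴) has coefficients 1,0,1,0,1,0,0,0,0,0 for degrees 0…9.
Multiplying by (1 - q + q⁶) gives running coefficients 1,-1,1,-1,1,-1,1,0,1,0 for degrees 0…9.
Finally multiplying by (1 + q³)², the product of all factors after the first has coefficients 1,-1,1,1,-1,1,0,1,0,1 for degrees 0…9.
[q⁹] = 1·1 + 1·0 + 2·1 + 3·0 = 3.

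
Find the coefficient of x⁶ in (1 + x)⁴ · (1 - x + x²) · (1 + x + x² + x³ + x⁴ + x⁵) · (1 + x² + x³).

36

(1 + x)⁴ has coefficients 1,4,6,4,1 for degrees 0…4.
(1 - x + x²) has coefficients 1,-1,1,0,0,0,0 for degrees 0…6.
Multiplying by (1 + x + x² + x³ + x⁴ + x⁵) gives running coefficients 1,0,1,1,1,1,0 for degrees 0…6.
Finally multiplying by (1 + x² + x³), the product of all factors after the first has coefficients 1,0,2,2,2,3,2 for degrees 0…6.
[x⁶] = 1·2 + 4·3 + 6·2 + 4·2 + 1·2 = 36.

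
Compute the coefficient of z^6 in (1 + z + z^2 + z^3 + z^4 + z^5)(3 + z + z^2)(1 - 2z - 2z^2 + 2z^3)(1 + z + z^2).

(1 + z + z^2 + z^3 + z^4 + z^5) has coefficients 1,1,1,1,1,1 for degrees 0…5.
(3 + z + z^2) has coefficients 3,1,1,0,0,0,0 for degrees 0…6.
Multiplying by (1 - 2z - 2z^2 + 2z^3) gives running coefficients 3,-5,-7,2,0,2,0 for degrees 0…6.
Finally multiplying by (1 + z + z^2), the product of all factors after the first has coefficients 3,-2,-9,-10,-5,4,2 for degrees 0…6.
[z^6] = 1·2 + 1·4 + 1·(-5) + 1·(-10) + 1·(-9) + 1·(-2) = -20.

-20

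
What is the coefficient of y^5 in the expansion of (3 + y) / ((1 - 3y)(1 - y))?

1213

Partial fractions give a closed form: a_n = (5)·3^n + (-2)·1^n.
At n = 5: a_5 = 1213.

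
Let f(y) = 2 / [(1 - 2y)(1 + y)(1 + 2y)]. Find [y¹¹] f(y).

Partial fractions give a closed form: a_n = (2/3)·2^n + (-2/3)·(-1)^n + (2)·(-2)^n.
At n = 11: a_11 = -2730.

-2730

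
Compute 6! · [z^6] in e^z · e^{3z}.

4096

The EGF product rule gives c_6 = Σ_{k_1+k_2=6} C(6; k_1,k_2) · ∏ g_i(k_i), where e^z gives (1)^k; e^{3z} gives (3)^k.
g_1(k) for k = 0…6: 1, 1, 1, 1, 1, 1, 1.
g_2(k) for k = 0…6: 1, 3, 9, 27, 81, 243, 729.
c_6 = Σ_k C(6,k)·g_1(k)·g_2(6−k) = 1·1·729 + 6·1·243 + 15·1·81 + 20·1·27 + 15·1·9 + 6·1·3 + 1·1·1 = 729 + 1458 + 1215 + 540 + 135 + 18 + 1 = 4096.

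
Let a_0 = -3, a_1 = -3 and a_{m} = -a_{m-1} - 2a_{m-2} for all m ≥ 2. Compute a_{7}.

The ordinary generating function has denominator 1 + y + 2y^2.
Iterating the recurrence: a_0,…,a_{7} = -3, -3, 9, -3, -15, 21, 9, -51.

-51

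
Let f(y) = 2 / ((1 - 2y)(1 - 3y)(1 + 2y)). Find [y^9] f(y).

69630

Partial fractions give a closed form: a_n = (-2)·2^n + (18/5)·3^n + (2/5)·(-2)^n.
At n = 9: a_9 = 69630.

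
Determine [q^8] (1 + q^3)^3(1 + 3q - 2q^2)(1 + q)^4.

(1 + q^3)^3 has coefficients 1,0,0,3,0,0,3,0,0 for degrees 0…8.
(1 + 3q - 2q^2) has coefficients 1,3,-2,0,0,0,0,0,0 for degrees 0…8.
Finally multiplying by (1 + q)^4, the product of all factors after the first has coefficients 1,7,16,14,1,-5,-2,0,0 for degrees 0…8.
[q^8] = 1·0 + 3·(-5) + 3·16 = 33.

33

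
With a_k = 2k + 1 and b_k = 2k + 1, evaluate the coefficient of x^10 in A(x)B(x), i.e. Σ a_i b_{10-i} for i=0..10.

891

Write out a_i and b_{10-i} for i = 0,…,10 and sum the products.
Σ = 1·21 + 3·19 + 5·17 + 7·15 + 9·13 + 11·11 + 13·9 + 15·7 + 17·5 + 19·3 + 21·1 = 891.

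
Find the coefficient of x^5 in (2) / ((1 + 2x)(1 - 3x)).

The denominator gives the recurrence a_n = a_(n−1) + 6a_(n−2) for n ≥ 2; the numerator fixes a_0 = 2, a_1 = 2.
Iterating: 2, 2, 14, 26, 110, 266, so a_5 = 266.

266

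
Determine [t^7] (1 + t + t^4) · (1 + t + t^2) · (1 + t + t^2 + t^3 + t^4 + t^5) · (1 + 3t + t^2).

38

(1 + t + t^4) has coefficients 1,1,0,0,1 for degrees 0…4.
(1 + t + t^2) has coefficients 1,1,1,0,0,0,0,0 for degrees 0…7.
Multiplying by (1 + t + t^2 + t^3 + t^4 + t^5) gives running coefficients 1,2,3,3,3,3,2,1 for degrees 0…7.
Finally multiplying by (1 + 3t + t^2), the product of all factors after the first has coefficients 1,5,10,14,15,15,14,10 for degrees 0…7.
[t^7] = 1·10 + 1·14 + 1·14 = 38.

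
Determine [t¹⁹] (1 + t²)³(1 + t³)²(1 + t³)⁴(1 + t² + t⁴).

(1 + t²)³ has coefficients 1,0,3,0,3,0,1 for degrees 0…6.
(1 + t³)² has coefficients 1,0,0,2,0,0,1,0,0,0,0,0,0,0,0,0,0,0,0,0 for degrees 0…19.
Multiplying by (1 + t³)⁴ gives running coefficients 1,0,0,6,0,0,15,0,0,20,0,0,15,0,0,6,0,0,1,0 for degrees 0…19.
Finally multiplying by (1 + t² + t⁴), the product of all factors after the first has coefficients 1,0,1,6,1,6,15,6,15,20,15,20,15,20,15,6,15,6,1,6 for degrees 0…19.
[t¹⁹] = 1·6 + 3·6 + 3·6 + 1·20 = 62.

62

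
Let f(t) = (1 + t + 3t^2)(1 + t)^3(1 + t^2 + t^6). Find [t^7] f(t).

(1 + t + 3t^2) has coefficients 1,1,3 for degrees 0…2.
(1 + t)^3 has coefficients 1,3,3,1,0,0,0,0 for degrees 0…7.
Finally multiplying by (1 + t^2 + t^6), the product of all factors after the first has coefficients 1,3,4,4,3,1,1,3 for degrees 0…7.
[t^7] = 1·3 + 1·1 + 3·1 = 7.

7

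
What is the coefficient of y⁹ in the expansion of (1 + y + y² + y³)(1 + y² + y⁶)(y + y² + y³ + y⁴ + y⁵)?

5

(1 + y + y² + y³) has coefficients 1,1,1,1 for degrees 0…3.
(1 + y² + y⁶) has coefficients 1,0,1,0,0,0,1,0,0,0 for degrees 0…9.
Finally multiplying by (y + y² + y³ + y⁴ + y⁵), the product of all factors after the first has coefficients 0,1,1,2,2,2,1,2,1,1 for degrees 0…9.
[y⁹] = 1·1 + 1·1 + 1·2 + 1·1 = 5.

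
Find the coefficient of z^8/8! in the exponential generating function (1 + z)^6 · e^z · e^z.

1081600

The EGF product rule gives c_8 = Σ_{k_1+k_2+k_3=8} C(8; k_1,k_2,k_3) · ∏ g_i(k_i), where (1+z)^6 gives the falling factorial (6)_k; e^z gives (1)^k; e^z gives (1)^k.
g_1(k) for k = 0…8: 1, 6, 30, 120, 360, 720, 720, 0, 0.
g_2(k) for k = 0…8: 1, 1, 1, 1, 1, 1, 1, 1, 1.
g_3(k) for k = 0…8: 1, 1, 1, 1, 1, 1, 1, 1, 1.
First combine the last two factors: h(k) = Σ_j C(k,j)·g_2(j)·g_3(k−j) for k = 0…8: 1, 2, 4, 8, 16, 32, 64, 128, 256.
c_8 = Σ_k C(8,k)·g_1(k)·h(8−k) = 1·1·256 + 8·6·128 + 28·30·64 + 56·120·32 + 70·360·16 + 56·720·8 + 28·720·4 = 256 + 6144 + 53760 + 215040 + 403200 + 322560 + 80640 = 1081600.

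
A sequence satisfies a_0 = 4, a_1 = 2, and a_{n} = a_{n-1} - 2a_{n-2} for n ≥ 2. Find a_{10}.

The ordinary generating function has denominator 1 - x + 2x^2.
Iterating the recurrence: a_0,…,a_{10} = 4, 2, -6, -10, 2, 22, 18, -26, -62, -10, 114.

114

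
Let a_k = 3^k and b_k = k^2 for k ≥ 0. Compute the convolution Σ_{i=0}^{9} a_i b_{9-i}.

29469

This is [x^9] in the product of the two ordinary generating functions.
Σ = 1·81 + 3·64 + 9·49 + 27·36 + 81·25 + 243·16 + 729·9 + 2187·4 + 6561·1 + 19683·0 = 29469.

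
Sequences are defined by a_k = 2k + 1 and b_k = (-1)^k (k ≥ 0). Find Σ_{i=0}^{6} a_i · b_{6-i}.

7

The convolution is the t^6 coefficient of A(t)B(t).
Σ = 1·1 + 3·(-1) + 5·1 + 7·(-1) + 9·1 + 11·(-1) + 13·1 = 7.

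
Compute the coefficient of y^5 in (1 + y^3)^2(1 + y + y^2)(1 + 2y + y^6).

6

(1 + y^3)^2 has coefficients 1,0,0,2,0,0 for degrees 0…5.
(1 + y + y^2) has coefficients 1,1,1,0,0,0 for degrees 0…5.
Finally multiplying by (1 + 2y + y^6), the product of all factors after the first has coefficients 1,3,3,2,0,0 for degrees 0…5.
[y^5] = 1·0 + 2·3 = 6.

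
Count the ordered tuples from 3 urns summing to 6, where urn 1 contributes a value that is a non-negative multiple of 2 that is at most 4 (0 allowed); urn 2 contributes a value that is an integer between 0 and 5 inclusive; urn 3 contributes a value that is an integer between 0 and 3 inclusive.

The generating function for the choices is (1 + z² + z⁴)·(1 + z + z² + z³ + z⁴ + z⁵)·(1 + z + z² + z³); the count is [z⁶].
(1 + z² + z⁴) has coefficients 1,0,1,0,1 for degrees 0…4.
(1 + z + z² + z³ + z⁴ + z⁵) has coefficients 1,1,1,1,1,1,0 for degrees 0…6.
Finally multiplying by (1 + z + z² + z³), the product of all factors after the first has coefficients 1,2,3,4,4,4,3 for degrees 0…6.
[z⁶] = 1·3 + 1·4 + 1·3 = 10.

10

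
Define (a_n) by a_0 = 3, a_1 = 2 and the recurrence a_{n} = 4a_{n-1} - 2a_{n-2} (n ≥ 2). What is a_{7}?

The ordinary generating function has denominator 1 - 4q + 2q^2.
Iterating the recurrence: a_0,…,a_{7} = 3, 2, 2, 4, 12, 40, 136, 464.

464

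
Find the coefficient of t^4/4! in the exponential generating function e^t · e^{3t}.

256

The EGF product rule gives c_4 = Σ_{k_1+k_2=4} C(4; k_1,k_2) · ∏ g_i(k_i), where e^t gives (1)^k; e^{3t} gives (3)^k.
g_1(k) for k = 0…4: 1, 1, 1, 1, 1.
g_2(k) for k = 0…4: 1, 3, 9, 27, 81.
c_4 = Σ_k C(4,k)·g_1(k)·g_2(4−k) = 1·1·81 + 4·1·27 + 6·1·9 + 4·1·3 + 1·1·1 = 81 + 108 + 54 + 12 + 1 = 256.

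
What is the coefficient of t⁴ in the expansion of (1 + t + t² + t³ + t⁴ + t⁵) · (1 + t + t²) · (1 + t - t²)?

(1 + t + t² + t³ + t⁴ + t⁵) has coefficients 1,1,1,1,1 for degrees 0…4.
(1 + t + t²) has coefficients 1,1,1,0,0 for degrees 0…4.
Finally multiplying by (1 + t - t²), the product of all factors after the first has coefficients 1,2,1,0,-1 for degrees 0…4.
[t⁴] = 1·(-1) + 1·0 + 1·1 + 1·2 + 1·1 = 3.

3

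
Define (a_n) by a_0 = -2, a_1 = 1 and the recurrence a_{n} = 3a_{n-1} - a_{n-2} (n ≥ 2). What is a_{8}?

The ordinary generating function has denominator 1 - 3q + q^2.
Iterating the recurrence: a_0,…,a_{8} = -2, 1, 5, 14, 37, 97, 254, 665, 1741.

1741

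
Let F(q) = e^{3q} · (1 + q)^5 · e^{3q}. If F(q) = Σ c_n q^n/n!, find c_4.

11496

The EGF product rule gives c_4 = Σ_{k_1+k_2+k_3=4} C(4; k_1,k_2,k_3) · ∏ g_i(k_i), where e^{3q} gives (3)^k; (1+q)^5 gives the falling factorial (5)_k; e^{3q} gives (3)^k.
g_1(k) for k = 0…4: 1, 3, 9, 27, 81.
g_2(k) for k = 0…4: 1, 5, 20, 60, 120.
g_3(k) for k = 0…4: 1, 3, 9, 27, 81.
First combine the last two factors: h(k) = Σ_j C(k,j)·g_2(j)·g_3(k−j) for k = 0…4: 1, 8, 59, 402, 2541.
c_4 = Σ_k C(4,k)·g_1(k)·h(4−k) = 1·1·2541 + 4·3·402 + 6·9·59 + 4·27·8 + 1·81·1 = 2541 + 4824 + 3186 + 864 + 81 = 11496.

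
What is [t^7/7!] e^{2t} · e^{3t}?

78125

The EGF product rule gives c_7 = Σ_{k_1+k_2=7} C(7; k_1,k_2) · ∏ g_i(k_i), where e^{2t} gives (2)^k; e^{3t} gives (3)^k.
g_1(k) for k = 0…7: 1, 2, 4, 8, 16, 32, 64, 128.
g_2(k) for k = 0…7: 1, 3, 9, 27, 81, 243, 729, 2187.
c_7 = Σ_k C(7,k)·g_1(k)·g_2(7−k) = 1·1·2187 + 7·2·729 + 21·4·243 + 35·8·81 + 35·16·27 + 21·32·9 + 7·64·3 + 1·128·1 = 2187 + 10206 + 20412 + 22680 + 15120 + 6048 + 1344 + 128 = 78125.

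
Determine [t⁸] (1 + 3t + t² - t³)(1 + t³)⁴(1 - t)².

(1 + 3t + t² - t³) has coefficients 1,3,1,-1 for degrees 0…3.
(1 + t³)⁴ has coefficients 1,0,0,4,0,0,6,0,0 for degrees 0…8.
Finally multiplying by (1 - t)², the product of all factors after the first has coefficients 1,-2,1,4,-8,4,6,-12,6 for degrees 0…8.
[t⁸] = 1·6 + 3·(-12) + 1·6 − 1·4 = -28.

-28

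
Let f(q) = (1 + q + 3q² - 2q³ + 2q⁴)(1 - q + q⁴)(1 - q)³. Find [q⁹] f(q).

-15

(1 + q + 3q² - 2q³ + 2q⁴) has coefficients 1,1,3,-2,2 for degrees 0…4.
(1 - q + q⁴) has coefficients 1,-1,0,0,1,0,0,0,0,0 for degrees 0…9.
Finally multiplying by (1 - q)³, the product of all factors after the first has coefficients 1,-4,6,-4,2,-3,3,-1,0,0 for degrees 0…9.
[q⁹] = 1·0 + 1·0 + 3·(-1) − 2·3 + 2·(-3) = -15.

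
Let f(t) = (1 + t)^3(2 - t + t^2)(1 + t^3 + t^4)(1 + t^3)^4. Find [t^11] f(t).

88

(1 + t)^3 has coefficients 1,3,3,1 for degrees 0…3.
(2 - t + t^2) has coefficients 2,-1,1,0,0,0,0,0,0,0,0,0 for degrees 0…11.
Multiplying by (1 + t^3 + t^4) gives running coefficients 2,-1,1,2,1,0,1,0,0,0,0,0 for degrees 0…11.
Finally multiplying by (1 + t^3)^4, the product of all factors after the first has coefficients 2,-1,1,10,-3,4,21,-2,6,24,2,4 for degrees 0…11.
[t^11] = 1·4 + 3·2 + 3·24 + 1·6 = 88.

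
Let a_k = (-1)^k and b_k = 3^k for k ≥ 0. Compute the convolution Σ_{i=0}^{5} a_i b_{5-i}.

182

Write out a_i and b_{5-i} for i = 0,…,5 and sum the products.
Σ = 1·243 − 1·81 + 1·27 − 1·9 + 1·3 − 1·1 = 182.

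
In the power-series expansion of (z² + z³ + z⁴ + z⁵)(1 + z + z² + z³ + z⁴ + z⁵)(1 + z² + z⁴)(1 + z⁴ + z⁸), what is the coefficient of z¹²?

18

(z² + z³ + z⁴ + z⁵) has coefficients 0,0,1,1,1,1 for degrees 0…5.
(1 + z + z² + z³ + z⁴ + z⁵) has coefficients 1,1,1,1,1,1,0,0,0,0,0,0,0 for degrees 0…12.
Multiplying by (1 + z² + z⁴) gives running coefficients 1,1,2,2,3,3,2,2,1,1,0,0,0 for degrees 0…12.
Finally multiplying by (1 + z⁴ + z⁸), the product of all factors after the first has coefficients 1,1,2,2,4,4,4,4,5,5,4,4,4 for degrees 0…12.
[z¹²] = 1·4 + 1·5 + 1·5 + 1·4 = 18.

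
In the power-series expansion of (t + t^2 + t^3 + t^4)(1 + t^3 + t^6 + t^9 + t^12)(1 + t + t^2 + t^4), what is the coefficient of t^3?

(t + t^2 + t^3 + t^4) has coefficients 0,1,1,1 for degrees 0…3.
(1 + t^3 + t^6 + t^9 + t^12) has coefficients 1,0,0,1 for degrees 0…3.
Finally multiplying by (1 + t + t^2 + t^4), the product of all factors after the first has coefficients 1,1,1,1 for degrees 0…3.
[t^3] = 1·1 + 1·1 + 1·1 = 3.

3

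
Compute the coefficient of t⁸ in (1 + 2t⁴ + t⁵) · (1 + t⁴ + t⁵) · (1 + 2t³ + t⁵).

(1 + 2t⁴ + t⁵) has coefficients 1,0,0,0,2,1 for degrees 0…5.
(1 + t⁴ + t⁵) has coefficients 1,0,0,0,1,1,0,0,0 for degrees 0…8.
Finally multiplying by (1 + 2t³ + t⁵), the product of all factors after the first has coefficients 1,0,0,2,1,2,0,2,2 for degrees 0…8.
[t⁸] = 1·2 + 2·1 + 1·2 = 6.

6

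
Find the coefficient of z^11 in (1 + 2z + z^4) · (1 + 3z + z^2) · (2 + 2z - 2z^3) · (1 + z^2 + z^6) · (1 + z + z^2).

-4

(1 + 2z + z^4) has coefficients 1,2,0,0,1 for degrees 0…4.
(1 + 3z + z^2) has coefficients 1,3,1,0,0,0,0,0,0,0,0,0 for degrees 0…11.
Multiplying by (2 + 2z - 2z^3) gives running coefficients 2,8,8,0,-6,-2,0,0,0,0,0,0 for degrees 0…11.
Multiplying by (1 + z^2 + z^6) gives running coefficients 2,8,10,8,2,-2,-4,6,8,0,-6,-2 for degrees 0…11.
Finally multiplying by (1 + z + z^2), the product of all factors after the first has coefficients 2,10,20,26,20,8,-4,0,10,14,2,-8 for degrees 0…11.
[z^11] = 1·(-8) + 2·2 + 1·0 = -4.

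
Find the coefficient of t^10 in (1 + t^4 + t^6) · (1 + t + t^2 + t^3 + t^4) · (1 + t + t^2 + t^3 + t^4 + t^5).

(1 + t^4 + t^6) has coefficients 1,0,0,0,1,0,1 for degrees 0…6.
(1 + t + t^2 + t^3 + t^4) has coefficients 1,1,1,1,1,0,0,0,0,0,0 for degrees 0…10.
Finally multiplying by (1 + t + t^2 + t^3 + t^4 + t^5), the product of all factors after the first has coefficients 1,2,3,4,5,5,4,3,2,1,0 for degrees 0…10.
[t^10] = 1·0 + 1·4 + 1·5 = 9.

9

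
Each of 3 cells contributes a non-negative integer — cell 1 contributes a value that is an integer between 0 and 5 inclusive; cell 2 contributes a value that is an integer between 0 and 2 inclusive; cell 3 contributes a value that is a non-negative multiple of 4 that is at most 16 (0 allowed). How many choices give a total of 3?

3

The generating function for the choices is (1 + t + t^2 + t^3 + t^4 + t^5)·(1 + t + t^2)·(1 + t^4 + t^8 + t^12 + t^16); the count is [t^3].
(1 + t + t^2 + t^3 + t^4 + t^5) has coefficients 1,1,1,1 for degrees 0…3.
(1 + t + t^2) has coefficients 1,1,1,0 for degrees 0…3.
Finally multiplying by (1 + t^4 + t^8 + t^12 + t^16), the product of all factors after the first has coefficients 1,1,1,0 for degrees 0…3.
[t^3] = 1·0 + 1·1 + 1·1 + 1·1 = 3.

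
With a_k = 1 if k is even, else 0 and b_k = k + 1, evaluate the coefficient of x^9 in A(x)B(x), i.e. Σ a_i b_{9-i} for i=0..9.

Write out a_i and b_{9-i} for i = 0,…,9 and sum the products.
Σ = 1·10 + 0·9 + 1·8 + 0·7 + 1·6 + 0·5 + 1·4 + 0·3 + 1·2 + 0·1 = 30.

30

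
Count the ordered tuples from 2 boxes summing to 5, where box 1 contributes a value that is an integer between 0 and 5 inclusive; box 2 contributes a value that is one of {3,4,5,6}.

The generating function for the choices is (1 + t + t² + t³ + t⁴ + t⁵)·(t³ + t⁴ + t⁵ + t⁶); the count is [t⁵].
(1 + t + t² + t³ + t⁴ + t⁵) has coefficients 1,1,1,1,1,1 for degrees 0…5.
(t³ + t⁴ + t⁵ + t⁶) has coefficients 0,0,0,1,1,1 for degrees 0…5.
[t⁵] = 1·1 + 1·1 + 1·1 + 1·0 + 1·0 + 1·0 = 3.

3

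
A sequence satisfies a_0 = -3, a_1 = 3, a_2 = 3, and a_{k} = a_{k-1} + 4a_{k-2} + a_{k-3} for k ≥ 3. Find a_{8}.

The ordinary generating function has denominator 1 - q - 4q^2 - q^3.
Iterating the recurrence: a_0,…,a_{8} = -3, 3, 3, 12, 27, 78, 198, 537, 1407.

1407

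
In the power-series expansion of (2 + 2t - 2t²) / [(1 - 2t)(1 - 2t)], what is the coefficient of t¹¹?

61440

The denominator gives the recurrence a_n = 4a_(n−1) − 4a_(n−2) for n ≥ 3; the numerator fixes a_0 = 2, a_1 = 10, a_2 = 30.
Iterating: 2, 10, 30, 80, 200, 480, 1120, 2560, 5760, 12800, 28160, 61440, so a_11 = 61440.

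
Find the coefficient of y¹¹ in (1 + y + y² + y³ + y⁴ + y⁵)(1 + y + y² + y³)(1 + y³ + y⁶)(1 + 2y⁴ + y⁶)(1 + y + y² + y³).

105

(1 + y + y² + y³ + y⁴ + y⁵) has coefficients 1,1,1,1,1,1 for degrees 0…5.
(1 + y + y² + y³) has coefficients 1,1,1,1,0,0,0,0,0,0,0,0 for degrees 0…11.
Multiplying by (1 + y³ + y⁶) gives running coefficients 1,1,1,2,1,1,2,1,1,1,0,0 for degrees 0…11.
Multiplying by (1 + 2y⁴ + y⁶) gives running coefficients 1,1,1,2,3,3,5,6,4,5,5,3 for degrees 0…11.
Finally multiplying by (1 + y + y² + y³), the product of all factors after the first has coefficients 1,2,3,5,7,9,13,17,18,20,20,17 for degrees 0…11.
[y¹¹] = 1·17 + 1·20 + 1·20 + 1·18 + 1·17 + 1·13 = 105.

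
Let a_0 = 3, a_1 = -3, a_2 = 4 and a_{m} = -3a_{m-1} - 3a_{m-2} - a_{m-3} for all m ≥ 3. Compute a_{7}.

-24

The ordinary generating function has denominator 1 + 3q + 3q^2 + q^3.
Iterating the recurrence: a_0,…,a_{7} = 3, -3, 4, -6, 9, -13, 18, -24.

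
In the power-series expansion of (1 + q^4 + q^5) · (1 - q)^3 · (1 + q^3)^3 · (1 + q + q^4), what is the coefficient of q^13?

4

(1 + q^4 + q^5) has coefficients 1,0,0,0,1,1 for degrees 0…5.
(1 - q)^3 has coefficients 1,-3,3,-1,0,0,0,0,0,0,0,0,0,0 for degrees 0…13.
Multiplying by (1 + q^3)^3 gives running coefficients 1,-3,3,2,-9,9,0,-9,9,-2,-3,3,-1,0 for degrees 0…13.
Finally multiplying by (1 + q + q^4), the product of all factors after the first has coefficients 1,-2,0,5,-6,-3,12,-7,-9,16,-5,-9,11,-3 for degrees 0…13.
[q^13] = 1·(-3) + 1·16 + 1·(-9) = 4.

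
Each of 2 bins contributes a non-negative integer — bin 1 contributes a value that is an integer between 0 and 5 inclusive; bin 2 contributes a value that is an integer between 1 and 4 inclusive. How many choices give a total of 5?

4

The generating function for the choices is (1 + t + t^2 + t^3 + t^4 + t^5)·(t + t^2 + t^3 + t^4); the count is [t^5].
(1 + t + t^2 + t^3 + t^4 + t^5) has coefficients 1,1,1,1,1,1 for degrees 0…5.
(t + t^2 + t^3 + t^4) has coefficients 0,1,1,1,1,0 for degrees 0…5.
[t^5] = 1·0 + 1·1 + 1·1 + 1·1 + 1·1 + 1·0 = 4.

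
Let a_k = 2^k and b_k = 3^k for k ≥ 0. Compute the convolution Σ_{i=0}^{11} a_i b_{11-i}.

527345

Write out a_i and b_{11-i} for i = 0,…,11 and sum the products.
Σ = 1·177147 + 2·59049 + 4·19683 + 8·6561 + 16·2187 + 32·729 + 64·243 + 128·81 + 256·27 + 512·9 + 1024·3 + 2048·1 = 527345.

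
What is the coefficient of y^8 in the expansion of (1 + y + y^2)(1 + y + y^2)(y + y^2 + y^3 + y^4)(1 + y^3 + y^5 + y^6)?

18

(1 + y + y^2) has coefficients 1,1,1 for degrees 0…2.
(1 + y + y^2) has coefficients 1,1,1,0,0,0,0,0,0 for degrees 0…8.
Multiplying by (y + y^2 + y^3 + y^4) gives running coefficients 0,1,2,3,3,2,1,0,0 for degrees 0…8.
Finally multiplying by (1 + y^3 + y^5 + y^6), the product of all factors after the first has coefficients 0,1,2,3,4,4,5,6,7 for degrees 0…8.
[y^8] = 1·7 + 1·6 + 1·5 = 18.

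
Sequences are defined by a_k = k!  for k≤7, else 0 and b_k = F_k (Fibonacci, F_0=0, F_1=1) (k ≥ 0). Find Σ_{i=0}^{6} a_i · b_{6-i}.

This is [x^6] in the product of the two ordinary generating functions.
Σ = 1·8 + 1·5 + 2·3 + 6·2 + 24·1 + 120·1 + 720·0 = 175.

175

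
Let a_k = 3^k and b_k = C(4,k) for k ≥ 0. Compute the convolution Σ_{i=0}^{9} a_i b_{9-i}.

62208

Write out a_i and b_{9-i} for i = 0,…,9 and sum the products.
Σ = 1·0 + 3·0 + 9·0 + 27·0 + 81·0 + 243·1 + 729·4 + 2187·6 + 6561·4 + 19683·1 = 62208.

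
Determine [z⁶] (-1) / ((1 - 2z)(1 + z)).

-43

Partial fractions give a closed form: a_n = (-2/3)·2^n + (-1/3)·(-1)^n.
At n = 6: a_6 = -43.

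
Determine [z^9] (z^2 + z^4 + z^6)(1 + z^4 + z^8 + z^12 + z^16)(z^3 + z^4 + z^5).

(z^2 + z^4 + z^6) has coefficients 0,0,1,0,1,0,1 for degrees 0…6.
(1 + z^4 + z^8 + z^12 + z^16) has coefficients 1,0,0,0,1,0,0,0,1,0 for degrees 0…9.
Finally multiplying by (z^3 + z^4 + z^5), the product of all factors after the first has coefficients 0,0,0,1,1,1,0,1,1,1 for degrees 0…9.
[z^9] = 1·1 + 1·1 + 1·1 = 3.

3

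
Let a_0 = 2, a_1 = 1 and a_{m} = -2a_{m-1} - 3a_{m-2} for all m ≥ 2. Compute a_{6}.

76

The ordinary generating function has denominator 1 + 2q + 3q^2.
Iterating the recurrence: a_0,…,a_{6} = 2, 1, -8, 13, -2, -35, 76.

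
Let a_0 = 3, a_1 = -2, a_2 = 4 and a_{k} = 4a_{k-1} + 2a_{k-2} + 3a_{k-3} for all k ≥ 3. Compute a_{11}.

3678602

The ordinary generating function has denominator 1 - 4q - 2q^2 - 3q^3.
Iterating the recurrence: a_0,…,a_{11} = 3, -2, 4, 21, 86, 398, 1827, 8362, 38296, 175389, 803234, 3678602.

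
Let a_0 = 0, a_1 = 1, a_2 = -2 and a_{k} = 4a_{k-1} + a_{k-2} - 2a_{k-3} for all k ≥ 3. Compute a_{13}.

The ordinary generating function has denominator 1 - 4q - q^2 + 2q^3.
Iterating the recurrence: a_0,…,a_{13} = 0, 1, -2, -7, -32, -131, -542, -2235, -9220, -38031, -156874, -647087, -2669160, -11009979.

-11009979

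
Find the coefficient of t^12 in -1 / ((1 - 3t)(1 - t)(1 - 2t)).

Partial fractions give a closed form: a_n = (-9/2)·3^n + (-1/2)·1^n + (4)·2^n.
At n = 12: a_12 = -2375101.

-2375101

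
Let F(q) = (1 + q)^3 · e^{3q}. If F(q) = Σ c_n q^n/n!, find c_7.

65124

The EGF product rule gives c_7 = Σ_{k_1+k_2=7} C(7; k_1,k_2) · ∏ g_i(k_i), where (1+q)^3 gives the falling factorial (3)_k; e^{3q} gives (3)^k.
g_1(k) for k = 0…7: 1, 3, 6, 6, 0, 0, 0, 0.
g_2(k) for k = 0…7: 1, 3, 9, 27, 81, 243, 729, 2187.
c_7 = Σ_k C(7,k)·g_1(k)·g_2(7−k) = 1·1·2187 + 7·3·729 + 21·6·243 + 35·6·81 = 2187 + 15309 + 30618 + 17010 = 65124.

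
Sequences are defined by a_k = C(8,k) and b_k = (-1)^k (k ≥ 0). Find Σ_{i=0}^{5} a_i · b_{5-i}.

The convolution is the x^5 coefficient of A(x)B(x).
Σ = 1·(-1) + 8·1 + 28·(-1) + 56·1 + 70·(-1) + 56·1 = 21.

21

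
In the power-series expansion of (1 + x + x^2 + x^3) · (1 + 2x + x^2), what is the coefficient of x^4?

3

(1 + x + x^2 + x^3) has coefficients 1,1,1,1 for degrees 0…3.
(1 + 2x + x^2) has coefficients 1,2,1,0,0 for degrees 0…4.
[x^4] = 1·0 + 1·0 + 1·1 + 1·2 = 3.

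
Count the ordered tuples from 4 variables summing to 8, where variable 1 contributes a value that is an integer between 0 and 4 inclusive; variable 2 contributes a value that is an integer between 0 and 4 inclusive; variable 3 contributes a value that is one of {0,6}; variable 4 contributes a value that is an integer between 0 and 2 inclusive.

12

The generating function for the choices is (1 + y + y^2 + y^3 + y^4)·(1 + y + y^2 + y^3 + y^4)·(1 + y^6)·(1 + y + y^2); the count is [y^8].
(1 + y + y^2 + y^3 + y^4) has coefficients 1,1,1,1,1 for degrees 0…4.
(1 + y + y^2 + y^3 + y^4) has coefficients 1,1,1,1,1,0,0,0,0 for degrees 0…8.
Multiplying by (1 + y^6) gives running coefficients 1,1,1,1,1,0,1,1,1 for degrees 0…8.
Finally multiplying by (1 + y + y^2), the product of all factors after the first has coefficients 1,2,3,3,3,2,2,2,3 for degrees 0…8.
[y^8] = 1·3 + 1·2 + 1·2 + 1·2 + 1·3 = 12.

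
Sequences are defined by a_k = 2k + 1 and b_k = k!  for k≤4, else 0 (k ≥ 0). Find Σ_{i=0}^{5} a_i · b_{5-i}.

136

Write out a_i and b_{5-i} for i = 0,…,5 and sum the products.
Σ = 1·0 + 3·24 + 5·6 + 7·2 + 9·1 + 11·1 = 136.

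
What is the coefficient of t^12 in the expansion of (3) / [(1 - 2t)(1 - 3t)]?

4758393

The denominator gives the recurrence a_n = 5a_(n−1) − 6a_(n−2) for n ≥ 3; the numerator fixes a_0 = 3, a_1 = 15, a_2 = 57.
Iterating: 3, 15, 57, 195, 633, 1995, 6177, 18915, 57513, 174075, 525297, 1582035, 4758393, so a_12 = 4758393.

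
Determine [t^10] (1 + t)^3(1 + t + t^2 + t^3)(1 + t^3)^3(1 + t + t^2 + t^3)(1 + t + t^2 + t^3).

465

(1 + t)^3 has coefficients 1,3,3,1 for degrees 0…3.
(1 + t + t^2 + t^3) has coefficients 1,1,1,1,0,0,0,0,0,0,0 for degrees 0…10.
Multiplying by (1 + t^3)^3 gives running coefficients 1,1,1,4,3,3,6,3,3,4,1 for degrees 0…10.
Multiplying by (1 + t + t^2 + t^3) gives running coefficients 1,2,3,7,9,11,16,15,15,16,11 for degrees 0…10.
Finally multiplying by (1 + t + t^2 + t^3), the product of all factors after the first has coefficients 1,3,6,13,21,30,43,51,57,62,57 for degrees 0…10.
[t^10] = 1·57 + 3·62 + 3·57 + 1·51 = 465.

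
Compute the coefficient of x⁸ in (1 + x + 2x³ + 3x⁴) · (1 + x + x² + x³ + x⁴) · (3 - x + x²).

(1 + x + 2x³ + 3x⁴) has coefficients 1,1,0,2,3 for degrees 0…4.
(1 + x + x² + x³ + x⁴) has coefficients 1,1,1,1,1,0,0,0,0 for degrees 0…8.
Finally multiplying by (3 - x + x²), the product of all factors after the first has coefficients 3,2,3,3,3,0,1,0,0 for degrees 0…8.
[x⁸] = 1·0 + 1·0 + 2·0 + 3·3 = 9.

9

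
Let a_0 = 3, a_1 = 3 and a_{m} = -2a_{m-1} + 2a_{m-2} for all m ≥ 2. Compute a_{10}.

-5376

The ordinary generating function has denominator 1 + 2t - 2t^2.
Iterating the recurrence: a_0,…,a_{10} = 3, 3, 0, 6, -12, 36, -96, 264, -720, 1968, -5376.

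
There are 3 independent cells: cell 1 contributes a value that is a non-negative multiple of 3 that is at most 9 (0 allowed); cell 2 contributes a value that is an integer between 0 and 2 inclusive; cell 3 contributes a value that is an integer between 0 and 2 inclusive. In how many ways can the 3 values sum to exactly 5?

The generating function for the choices is (1 + z^3 + z^6 + z^9)·(1 + z + z^2)·(1 + z + z^2); the count is [z^5].
(1 + z^3 + z^6 + z^9) has coefficients 1,0,0,1,0,0 for degrees 0…5.
(1 + z + z^2) has coefficients 1,1,1,0,0,0 for degrees 0…5.
Finally multiplying by (1 + z + z^2), the product of all factors after the first has coefficients 1,2,3,2,1,0 for degrees 0…5.
[z^5] = 1·0 + 1·3 = 3.

3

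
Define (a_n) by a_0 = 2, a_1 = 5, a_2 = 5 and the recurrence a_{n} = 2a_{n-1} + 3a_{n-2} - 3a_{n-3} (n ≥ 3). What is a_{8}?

The ordinary generating function has denominator 1 - 2y - 3y^2 + 3y^3.
Iterating the recurrence: a_0,…,a_{8} = 2, 5, 5, 19, 38, 118, 293, 826, 2177.

2177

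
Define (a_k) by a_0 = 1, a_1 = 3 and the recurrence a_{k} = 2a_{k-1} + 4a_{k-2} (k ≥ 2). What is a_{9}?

36864

The ordinary generating function has denominator 1 - 2y - 4y^2.
Iterating the recurrence: a_0,…,a_{9} = 1, 3, 10, 32, 104, 336, 1088, 3520, 11392, 36864.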